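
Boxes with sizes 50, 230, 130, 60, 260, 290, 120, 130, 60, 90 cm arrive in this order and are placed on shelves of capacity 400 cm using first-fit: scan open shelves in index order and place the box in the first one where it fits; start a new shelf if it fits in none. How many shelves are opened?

4

  50 → shelf 1 (new)  [load 50/400]
  230 → shelf 1  [load 280/400]
  130 → shelf 2 (new)  [load 130/400]
  60 → shelf 1  [load 340/400]
  260 → shelf 2  [load 390/400]
  290 → shelf 3 (new)  [load 290/400]
  120 → shelf 4 (new)  [load 120/400]
  130 → shelf 4  [load 250/400]
  60 → shelf 1  [load 400/400]
  90 → shelf 3  [load 380/400]
4 shelves opened.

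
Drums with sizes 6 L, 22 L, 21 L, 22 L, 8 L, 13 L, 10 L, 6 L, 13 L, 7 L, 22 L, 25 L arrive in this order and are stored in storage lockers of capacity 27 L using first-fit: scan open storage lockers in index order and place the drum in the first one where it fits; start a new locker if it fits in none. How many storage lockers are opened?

8

  6 → locker 1 (new)  [load 6/27]
  22 → locker 2 (new)  [load 22/27]
  21 → locker 1  [load 27/27]
  22 → locker 3 (new)  [load 22/27]
  8 → locker 4 (new)  [load 8/27]
  13 → locker 4  [load 21/27]
  10 → locker 5 (new)  [load 10/27]
  6 → locker 4  [load 27/27]
  13 → locker 5  [load 23/27]
  7 → locker 6 (new)  [load 7/27]
  22 → locker 7 (new)  [load 22/27]
  25 → locker 8 (new)  [load 25/27]
8 storage lockers opened.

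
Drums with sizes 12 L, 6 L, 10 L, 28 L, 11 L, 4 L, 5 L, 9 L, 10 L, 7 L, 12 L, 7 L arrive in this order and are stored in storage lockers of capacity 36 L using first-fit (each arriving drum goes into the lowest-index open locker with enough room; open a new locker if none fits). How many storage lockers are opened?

4

  12 → locker 1 (new)  [load 12/36]
  6 → locker 1  [load 18/36]
  10 → locker 1  [load 28/36]
  28 → locker 2 (new)  [load 28/36]
  11 → locker 3 (new)  [load 11/36]
  4 → locker 1  [load 32/36]
  5 → locker 2  [load 33/36]
  9 → locker 3  [load 20/36]
  10 → locker 3  [load 30/36]
  7 → locker 4 (new)  [load 7/36]
  12 → locker 4  [load 19/36]
  7 → locker 4  [load 26/36]
4 storage lockers opened.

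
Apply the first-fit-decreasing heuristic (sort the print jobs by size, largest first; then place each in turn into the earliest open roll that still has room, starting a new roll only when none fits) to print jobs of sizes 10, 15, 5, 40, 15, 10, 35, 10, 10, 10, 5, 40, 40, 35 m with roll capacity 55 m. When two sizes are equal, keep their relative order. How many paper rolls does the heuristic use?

6

Sorted descending: 40, 40, 40, 35, 35, 15, 15, 10, 10, 10, 10, 10, 5, 5.
  40 → roll 1 (new)  [load 40/55]
  40 → roll 2 (new)  [load 40/55]
  40 → roll 3 (new)  [load 40/55]
  35 → roll 4 (new)  [load 35/55]
  35 → roll 5 (new)  [load 35/55]
  15 → roll 1  [load 55/55]
  15 → roll 2  [load 55/55]
  10 → roll 3  [load 50/55]
  10 → roll 4  [load 45/55]
  10 → roll 4  [load 55/55]
  10 → roll 5  [load 45/55]
  10 → roll 5  [load 55/55]
  5 → roll 3  [load 55/55]
  5 → roll 6 (new)  [load 5/55]
6 paper rolls opened.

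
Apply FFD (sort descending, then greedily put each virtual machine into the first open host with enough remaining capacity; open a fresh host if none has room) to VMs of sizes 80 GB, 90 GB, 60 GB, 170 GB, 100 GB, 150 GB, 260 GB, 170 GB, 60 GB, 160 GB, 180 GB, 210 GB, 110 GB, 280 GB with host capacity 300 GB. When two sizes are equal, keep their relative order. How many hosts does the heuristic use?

8

Sorted descending: 280, 260, 210, 180, 170, 170, 160, 150, 110, 100, 90, 80, 60, 60.
  280 → host 1 (new)  [load 280/300]
  260 → host 2 (new)  [load 260/300]
  210 → host 3 (new)  [load 210/300]
  180 → host 4 (new)  [load 180/300]
  170 → host 5 (new)  [load 170/300]
  170 → host 6 (new)  [load 170/300]
  160 → host 7 (new)  [load 160/300]
  150 → host 8 (new)  [load 150/300]
  110 → host 4  [load 290/300]
  100 → host 5  [load 270/300]
  90 → host 3  [load 300/300]
  80 → host 6  [load 250/300]
  60 → host 7  [load 220/300]
  60 → host 7  [load 280/300]
8 hosts opened.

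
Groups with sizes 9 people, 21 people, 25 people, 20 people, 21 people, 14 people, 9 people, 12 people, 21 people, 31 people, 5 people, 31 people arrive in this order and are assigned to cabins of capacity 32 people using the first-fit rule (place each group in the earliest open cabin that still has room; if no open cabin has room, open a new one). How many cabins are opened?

8

  9 → cabin 1 (new)  [load 9/32]
  21 → cabin 1  [load 30/32]
  25 → cabin 2 (new)  [load 25/32]
  20 → cabin 3 (new)  [load 20/32]
  21 → cabin 4 (new)  [load 21/32]
  14 → cabin 5 (new)  [load 14/32]
  9 → cabin 3  [load 29/32]
  12 → cabin 5  [load 26/32]
  21 → cabin 6 (new)  [load 21/32]
  31 → cabin 7 (new)  [load 31/32]
  5 → cabin 2  [load 30/32]
  31 → cabin 8 (new)  [load 31/32]
8 cabins opened.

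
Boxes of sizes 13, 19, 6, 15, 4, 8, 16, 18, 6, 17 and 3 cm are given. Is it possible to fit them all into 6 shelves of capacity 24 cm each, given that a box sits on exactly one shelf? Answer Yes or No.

A valid assignment using 6 shelves:
  shelf 1: 19 + 4 = 23
  shelf 2: 18 + 6 = 24
  shelf 3: 17 + 6 = 23
  shelf 4: 16 + 8 = 24
  shelf 5: 15 + 3 = 18
  shelf 6: 13 = 13
Every load is within 24 cm, so 6 shelves suffice.

Yes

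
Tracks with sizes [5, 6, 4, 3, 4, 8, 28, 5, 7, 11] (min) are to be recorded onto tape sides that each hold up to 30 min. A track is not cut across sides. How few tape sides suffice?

Total = 28 + 11 + 8 + 7 + 6 + 5 + 5 + 4 + 4 + 3 = 81 min.
Lower bound: ⌈81/30⌉ = 3 tape sides.
A packing using 3 tape sides:
  side 1: 28 = 28
  side 2: 11 + 8 + 7 + 4 = 30
  side 3: 6 + 5 + 5 + 4 + 3 = 23
This matches the lower bound, so 3 is optimal.

3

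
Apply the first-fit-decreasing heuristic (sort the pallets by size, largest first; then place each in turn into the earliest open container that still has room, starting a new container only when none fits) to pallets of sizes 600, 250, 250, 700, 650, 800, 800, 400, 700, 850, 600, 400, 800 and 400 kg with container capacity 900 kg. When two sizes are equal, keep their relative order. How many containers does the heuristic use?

Sorted descending: 850, 800, 800, 800, 700, 700, 650, 600, 600, 400, 400, 400, 250, 250.
  850 → container 1 (new)  [load 850/900]
  800 → container 2 (new)  [load 800/900]
  800 → container 3 (new)  [load 800/900]
  800 → container 4 (new)  [load 800/900]
  700 → container 5 (new)  [load 700/900]
  700 → container 6 (new)  [load 700/900]
  650 → container 7 (new)  [load 650/900]
  600 → container 8 (new)  [load 600/900]
  600 → container 9 (new)  [load 600/900]
  400 → container 10 (new)  [load 400/900]
  400 → container 10  [load 800/900]
  400 → container 11 (new)  [load 400/900]
  250 → container 7  [load 900/900]
  250 → container 8  [load 850/900]
11 containers opened.

11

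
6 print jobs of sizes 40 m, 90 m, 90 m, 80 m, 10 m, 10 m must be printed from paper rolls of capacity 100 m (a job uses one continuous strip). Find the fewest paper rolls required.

4

Total = 90 + 90 + 80 + 40 + 10 + 10 = 320 m.
Lower bound: ⌈320/100⌉ = 4 paper rolls.
A packing using 4 paper rolls:
  roll 1: 90 + 10 = 100
  roll 2: 90 + 10 = 100
  roll 3: 80 = 80
  roll 4: 40 = 40
This matches the lower bound, so 4 is optimal.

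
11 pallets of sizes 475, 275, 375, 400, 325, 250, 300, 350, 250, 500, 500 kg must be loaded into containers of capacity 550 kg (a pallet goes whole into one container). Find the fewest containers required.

Total = 500 + 500 + 475 + 400 + 375 + 350 + 325 + 300 + 275 + 250 + 250 = 4000 kg.
Lower bound: ⌈4000/550⌉ = 8 containers.
A packing using 9 containers:
  container 1: 500 = 500
  container 2: 500 = 500
  container 3: 475 = 475
  container 4: 400 = 400
  container 5: 375 = 375
  container 6: 350 = 350
  container 7: 325 = 325
  container 8: 300 + 250 = 550
  container 9: 275 + 250 = 525
No arrangement into 8 containers stays within capacity, so 9 is optimal.

9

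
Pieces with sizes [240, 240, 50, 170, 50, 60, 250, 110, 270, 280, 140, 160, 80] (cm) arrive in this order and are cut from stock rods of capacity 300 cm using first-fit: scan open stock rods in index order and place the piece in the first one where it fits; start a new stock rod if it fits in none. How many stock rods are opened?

  240 → stock rod 1 (new)  [load 240/300]
  240 → stock rod 2 (new)  [load 240/300]
  50 → stock rod 1  [load 290/300]
  170 → stock rod 3 (new)  [load 170/300]
  50 → stock rod 2  [load 290/300]
  60 → stock rod 3  [load 230/300]
  250 → stock rod 4 (new)  [load 250/300]
  110 → stock rod 5 (new)  [load 110/300]
  270 → stock rod 6 (new)  [load 270/300]
  280 → stock rod 7 (new)  [load 280/300]
  140 → stock rod 5  [load 250/300]
  160 → stock rod 8 (new)  [load 160/300]
  80 → stock rod 8  [load 240/300]
8 stock rods opened.

8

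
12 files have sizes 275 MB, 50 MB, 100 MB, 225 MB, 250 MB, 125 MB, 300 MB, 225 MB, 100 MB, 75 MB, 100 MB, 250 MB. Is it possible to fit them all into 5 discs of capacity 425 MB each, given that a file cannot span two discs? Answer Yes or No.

No

Total = 2075 MB; ⌈2075/425⌉ = 5.
6 files each exceed half the capacity and cannot share a disc, forcing at least 6 discs.
At least 6 discs are required, but only 5 are allowed.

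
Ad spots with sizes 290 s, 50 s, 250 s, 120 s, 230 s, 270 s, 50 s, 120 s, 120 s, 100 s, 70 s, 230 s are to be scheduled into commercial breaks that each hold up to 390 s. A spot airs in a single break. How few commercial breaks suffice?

Total = 290 + 270 + 250 + 230 + 230 + 120 + 120 + 120 + 100 + 70 + 50 + 50 = 1900 s.
Lower bound: ⌈1900/390⌉ = 5 commercial breaks.
A packing using 6 commercial breaks:
  break 1: 290 + 100 = 390
  break 2: 270 + 120 = 390
  break 3: 250 + 120 = 370
  break 4: 230 + 120 = 350
  break 5: 230 + 70 + 50 = 350
  break 6: 50 = 50
No arrangement into 5 commercial breaks stays within capacity, so 6 is optimal.

6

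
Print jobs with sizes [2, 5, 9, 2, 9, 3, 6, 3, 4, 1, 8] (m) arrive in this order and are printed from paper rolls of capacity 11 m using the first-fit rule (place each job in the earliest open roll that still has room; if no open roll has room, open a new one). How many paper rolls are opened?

6

  2 → roll 1 (new)  [load 2/11]
  5 → roll 1  [load 7/11]
  9 → roll 2 (new)  [load 9/11]
  2 → roll 1  [load 9/11]
  9 → roll 3 (new)  [load 9/11]
  3 → roll 4 (new)  [load 3/11]
  6 → roll 4  [load 9/11]
  3 → roll 5 (new)  [load 3/11]
  4 → roll 5  [load 7/11]
  1 → roll 1  [load 10/11]
  8 → roll 6 (new)  [load 8/11]
6 paper rolls opened.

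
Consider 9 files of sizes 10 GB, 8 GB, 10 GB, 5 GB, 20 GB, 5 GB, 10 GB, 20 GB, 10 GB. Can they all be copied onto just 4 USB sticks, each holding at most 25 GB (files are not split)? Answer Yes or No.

No

Total = 98 GB; ⌈98/25⌉ = 4.
The bound of 4 does not rule out 4, but exhaustive search shows no assignment into 4 USB sticks of capacity 25 GB exists — the minimum is 5.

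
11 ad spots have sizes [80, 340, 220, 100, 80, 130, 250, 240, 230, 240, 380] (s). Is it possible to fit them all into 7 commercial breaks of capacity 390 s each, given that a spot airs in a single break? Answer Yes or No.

Yes

A valid assignment using 7 commercial breaks:
  break 1: 380 = 380
  break 2: 340 = 340
  break 3: 250 + 130 = 380
  break 4: 240 + 100 = 340
  break 5: 240 + 80 = 320
  break 6: 230 + 80 = 310
  break 7: 220 = 220
Every load is within 390 s, so 7 commercial breaks suffice.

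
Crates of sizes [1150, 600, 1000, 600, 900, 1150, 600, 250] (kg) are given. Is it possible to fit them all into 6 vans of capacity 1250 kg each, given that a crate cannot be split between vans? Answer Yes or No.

A valid assignment using 6 vans:
  van 1: 1150 = 1150
  van 2: 1150 = 1150
  van 3: 1000 + 250 = 1250
  van 4: 900 = 900
  van 5: 600 + 600 = 1200
  van 6: 600 = 600
Every load is within 1250 kg, so 6 vans suffice.

Yes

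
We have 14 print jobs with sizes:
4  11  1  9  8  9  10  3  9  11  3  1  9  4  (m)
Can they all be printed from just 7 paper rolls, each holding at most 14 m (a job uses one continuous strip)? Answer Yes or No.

No

Total = 92 m; ⌈92/14⌉ = 7.
8 print jobs each exceed half the capacity and cannot share a roll, forcing at least 8 paper rolls.
At least 8 paper rolls are required, but only 7 are allowed.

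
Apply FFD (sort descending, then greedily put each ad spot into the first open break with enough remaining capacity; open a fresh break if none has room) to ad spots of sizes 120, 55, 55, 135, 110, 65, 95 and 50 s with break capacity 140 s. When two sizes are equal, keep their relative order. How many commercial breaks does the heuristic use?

6

Sorted descending: 135, 120, 110, 95, 65, 55, 55, 50.
  135 → break 1 (new)  [load 135/140]
  120 → break 2 (new)  [load 120/140]
  110 → break 3 (new)  [load 110/140]
  95 → break 4 (new)  [load 95/140]
  65 → break 5 (new)  [load 65/140]
  55 → break 5  [load 120/140]
  55 → break 6 (new)  [load 55/140]
  50 → break 6  [load 105/140]
6 commercial breaks opened.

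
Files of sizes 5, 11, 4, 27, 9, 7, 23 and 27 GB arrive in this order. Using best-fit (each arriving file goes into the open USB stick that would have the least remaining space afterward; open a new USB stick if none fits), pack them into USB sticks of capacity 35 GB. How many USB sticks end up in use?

4

  5 → USB stick 1 (new)  [load 5/35]
  11 → USB stick 1  [load 16/35]
  4 → USB stick 1  [load 20/35]
  27 → USB stick 2 (new)  [load 27/35]
  9 → USB stick 1  [load 29/35]
  7 → USB stick 2  [load 34/35]
  23 → USB stick 3 (new)  [load 23/35]
  27 → USB stick 4 (new)  [load 27/35]
4 USB sticks opened.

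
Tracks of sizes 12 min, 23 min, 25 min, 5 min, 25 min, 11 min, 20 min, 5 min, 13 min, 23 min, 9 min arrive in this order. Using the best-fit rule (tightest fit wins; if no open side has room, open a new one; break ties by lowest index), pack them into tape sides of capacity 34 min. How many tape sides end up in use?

6

  12 → side 1 (new)  [load 12/34]
  23 → side 2 (new)  [load 23/34]
  25 → side 3 (new)  [load 25/34]
  5 → side 3  [load 30/34]
  25 → side 4 (new)  [load 25/34]
  11 → side 2  [load 34/34]
  20 → side 1  [load 32/34]
  5 → side 4  [load 30/34]
  13 → side 5 (new)  [load 13/34]
  23 → side 6 (new)  [load 23/34]
  9 → side 6  [load 32/34]
6 tape sides opened.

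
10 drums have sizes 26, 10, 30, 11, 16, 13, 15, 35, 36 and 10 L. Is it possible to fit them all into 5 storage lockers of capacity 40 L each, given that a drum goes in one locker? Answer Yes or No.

No

Total = 202 L; ⌈202/40⌉ = 6.
At least 6 storage lockers are required, but only 5 are allowed.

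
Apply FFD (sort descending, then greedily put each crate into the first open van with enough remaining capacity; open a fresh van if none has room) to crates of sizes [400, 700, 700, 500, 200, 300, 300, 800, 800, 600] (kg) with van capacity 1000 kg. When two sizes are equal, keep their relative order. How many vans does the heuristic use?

Sorted descending: 800, 800, 700, 700, 600, 500, 400, 300, 300, 200.
  800 → van 1 (new)  [load 800/1000]
  800 → van 2 (new)  [load 800/1000]
  700 → van 3 (new)  [load 700/1000]
  700 → van 4 (new)  [load 700/1000]
  600 → van 5 (new)  [load 600/1000]
  500 → van 6 (new)  [load 500/1000]
  400 → van 5  [load 1000/1000]
  300 → van 3  [load 1000/1000]
  300 → van 4  [load 1000/1000]
  200 → van 1  [load 1000/1000]
6 vans opened.

6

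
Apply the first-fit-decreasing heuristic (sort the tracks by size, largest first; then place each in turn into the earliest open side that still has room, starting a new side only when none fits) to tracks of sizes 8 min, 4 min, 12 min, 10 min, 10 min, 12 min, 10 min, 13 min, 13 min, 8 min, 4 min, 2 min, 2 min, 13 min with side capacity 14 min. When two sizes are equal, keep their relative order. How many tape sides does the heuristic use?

10

Sorted descending: 13, 13, 13, 12, 12, 10, 10, 10, 8, 8, 4, 4, 2, 2.
  13 → side 1 (new)  [load 13/14]
  13 → side 2 (new)  [load 13/14]
  13 → side 3 (new)  [load 13/14]
  12 → side 4 (new)  [load 12/14]
  12 → side 5 (new)  [load 12/14]
  10 → side 6 (new)  [load 10/14]
  10 → side 7 (new)  [load 10/14]
  10 → side 8 (new)  [load 10/14]
  8 → side 9 (new)  [load 8/14]
  8 → side 10 (new)  [load 8/14]
  4 → side 6  [load 14/14]
  4 → side 7  [load 14/14]
  2 → side 4  [load 14/14]
  2 → side 5  [load 14/14]
10 tape sides opened.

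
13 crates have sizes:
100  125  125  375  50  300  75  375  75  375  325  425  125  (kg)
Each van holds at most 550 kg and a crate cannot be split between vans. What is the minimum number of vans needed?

Total = 425 + 375 + 375 + 375 + 325 + 300 + 125 + 125 + 125 + 100 + 75 + 75 + 50 = 2850 kg.
Lower bound: ⌈2850/550⌉ = 6 vans.
A packing using 6 vans:
  van 1: 425 + 125 = 550
  van 2: 375 + 125 + 50 = 550
  van 3: 375 + 125 = 500
  van 4: 375 + 100 + 75 = 550
  van 5: 325 + 75 = 400
  van 6: 300 = 300
This matches the lower bound, so 6 is optimal.

6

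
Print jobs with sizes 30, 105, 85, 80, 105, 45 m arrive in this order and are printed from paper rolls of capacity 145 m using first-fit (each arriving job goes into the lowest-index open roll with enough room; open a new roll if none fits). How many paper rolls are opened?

4

  30 → roll 1 (new)  [load 30/145]
  105 → roll 1  [load 135/145]
  85 → roll 2 (new)  [load 85/145]
  80 → roll 3 (new)  [load 80/145]
  105 → roll 4 (new)  [load 105/145]
  45 → roll 2  [load 130/145]
4 paper rolls opened.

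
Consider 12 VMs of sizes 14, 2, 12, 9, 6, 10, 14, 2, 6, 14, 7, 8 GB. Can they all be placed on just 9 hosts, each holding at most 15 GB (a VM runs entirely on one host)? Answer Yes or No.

Yes

A valid assignment using 8 hosts:
  host 1: 14 = 14
  host 2: 14 = 14
  host 3: 14 = 14
  host 4: 12 + 2 = 14
  host 5: 10 + 2 = 12
  host 6: 9 + 6 = 15
  host 7: 8 + 7 = 15
  host 8: 6 = 6
That uses only 8 ≤ 9, so 9 hosts are enough.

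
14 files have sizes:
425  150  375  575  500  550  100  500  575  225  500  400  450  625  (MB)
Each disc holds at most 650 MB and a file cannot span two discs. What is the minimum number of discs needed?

Total = 625 + 575 + 575 + 550 + 500 + 500 + 500 + 450 + 425 + 400 + 375 + 225 + 150 + 100 = 5950 MB.
Lower bound: ⌈5950/650⌉ = 10 discs.
Also, 11 files each exceed 325 MB, and no two of those can share a disc, so at least 11 discs are needed.
A packing using 11 discs:
  disc 1: 625 = 625
  disc 2: 575 = 575
  disc 3: 575 = 575
  disc 4: 550 + 100 = 650
  disc 5: 500 + 150 = 650
  disc 6: 500 = 500
  disc 7: 500 = 500
  disc 8: 450 = 450
  disc 9: 425 + 225 = 650
  disc 10: 400 = 400
  disc 11: 375 = 375
This matches the lower bound, so 11 is optimal.

11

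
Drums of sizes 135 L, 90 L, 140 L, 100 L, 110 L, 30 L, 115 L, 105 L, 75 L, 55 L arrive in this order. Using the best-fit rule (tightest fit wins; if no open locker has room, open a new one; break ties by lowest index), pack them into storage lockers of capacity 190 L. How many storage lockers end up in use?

  135 → locker 1 (new)  [load 135/190]
  90 → locker 2 (new)  [load 90/190]
  140 → locker 3 (new)  [load 140/190]
  100 → locker 2  [load 190/190]
  110 → locker 4 (new)  [load 110/190]
  30 → locker 3  [load 170/190]
  115 → locker 5 (new)  [load 115/190]
  105 → locker 6 (new)  [load 105/190]
  75 → locker 5  [load 190/190]
  55 → locker 1  [load 190/190]
6 storage lockers opened.

6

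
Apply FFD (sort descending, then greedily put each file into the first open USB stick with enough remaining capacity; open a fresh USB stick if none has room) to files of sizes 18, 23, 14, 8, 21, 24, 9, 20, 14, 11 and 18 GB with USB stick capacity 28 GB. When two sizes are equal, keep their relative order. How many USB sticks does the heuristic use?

Sorted descending: 24, 23, 21, 20, 18, 18, 14, 14, 11, 9, 8.
  24 → USB stick 1 (new)  [load 24/28]
  23 → USB stick 2 (new)  [load 23/28]
  21 → USB stick 3 (new)  [load 21/28]
  20 → USB stick 4 (new)  [load 20/28]
  18 → USB stick 5 (new)  [load 18/28]
  18 → USB stick 6 (new)  [load 18/28]
  14 → USB stick 7 (new)  [load 14/28]
  14 → USB stick 7  [load 28/28]
  11 → USB stick 8 (new)  [load 11/28]
  9 → USB stick 5  [load 27/28]
  8 → USB stick 4  [load 28/28]
8 USB sticks opened.

8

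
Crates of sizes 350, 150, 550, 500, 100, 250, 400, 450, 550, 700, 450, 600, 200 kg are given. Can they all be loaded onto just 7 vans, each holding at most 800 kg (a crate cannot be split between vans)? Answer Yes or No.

Total = 5250 kg; ⌈5250/800⌉ = 7.
The bound of 7 does not rule out 7, but exhaustive search shows no assignment into 7 vans of capacity 800 kg exists — the minimum is 8.

No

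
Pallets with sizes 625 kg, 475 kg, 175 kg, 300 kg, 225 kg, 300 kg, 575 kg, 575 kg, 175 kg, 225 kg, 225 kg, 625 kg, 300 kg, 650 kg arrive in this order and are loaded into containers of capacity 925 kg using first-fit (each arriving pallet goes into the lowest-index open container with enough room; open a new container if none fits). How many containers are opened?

  625 → container 1 (new)  [load 625/925]
  475 → container 2 (new)  [load 475/925]
  175 → container 1  [load 800/925]
  300 → container 2  [load 775/925]
  225 → container 3 (new)  [load 225/925]
  300 → container 3  [load 525/925]
  575 → container 4 (new)  [load 575/925]
  575 → container 5 (new)  [load 575/925]
  175 → container 3  [load 700/925]
  225 → container 3  [load 925/925]
  225 → container 4  [load 800/925]
  625 → container 6 (new)  [load 625/925]
  300 → container 5  [load 875/925]
  650 → container 7 (new)  [load 650/925]
7 containers opened.

7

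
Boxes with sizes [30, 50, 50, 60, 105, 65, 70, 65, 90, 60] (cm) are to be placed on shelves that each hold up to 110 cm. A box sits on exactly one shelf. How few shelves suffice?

Total = 105 + 90 + 70 + 65 + 65 + 60 + 60 + 50 + 50 + 30 = 645 cm.
Lower bound: ⌈645/110⌉ = 6 shelves.
Also, 7 boxes each exceed 55 cm, and no two of those can share a shelf, so at least 7 shelves are needed.
A packing using 7 shelves:
  shelf 1: 105 = 105
  shelf 2: 90 = 90
  shelf 3: 70 + 30 = 100
  shelf 4: 65 = 65
  shelf 5: 65 = 65
  shelf 6: 60 + 50 = 110
  shelf 7: 60 + 50 = 110
This matches the lower bound, so 7 is optimal.

7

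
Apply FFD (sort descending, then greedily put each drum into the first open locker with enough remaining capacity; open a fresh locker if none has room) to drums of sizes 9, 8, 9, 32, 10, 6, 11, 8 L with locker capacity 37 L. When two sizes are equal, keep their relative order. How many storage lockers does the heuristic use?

3

Sorted descending: 32, 11, 10, 9, 9, 8, 8, 6.
  32 → locker 1 (new)  [load 32/37]
  11 → locker 2 (new)  [load 11/37]
  10 → locker 2  [load 21/37]
  9 → locker 2  [load 30/37]
  9 → locker 3 (new)  [load 9/37]
  8 → locker 3  [load 17/37]
  8 → locker 3  [load 25/37]
  6 → locker 2  [load 36/37]
3 storage lockers opened.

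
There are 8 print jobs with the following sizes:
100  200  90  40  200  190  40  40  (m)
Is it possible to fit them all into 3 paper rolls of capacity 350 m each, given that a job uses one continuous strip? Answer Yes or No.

Yes

A valid assignment using 3 paper rolls:
  roll 1: 200 + 100 + 40 = 340
  roll 2: 200 + 90 + 40 = 330
  roll 3: 190 + 40 = 230
Every load is within 350 m, so 3 paper rolls suffice.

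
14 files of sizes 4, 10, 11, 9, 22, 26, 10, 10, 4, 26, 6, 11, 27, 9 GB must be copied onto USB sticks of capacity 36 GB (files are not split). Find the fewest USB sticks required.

6

Total = 27 + 26 + 26 + 22 + 11 + 11 + 10 + 10 + 10 + 9 + 9 + 6 + 4 + 4 = 185 GB.
Lower bound: ⌈185/36⌉ = 6 USB sticks.
A packing using 6 USB sticks:
  USB stick 1: 27 + 9 = 36
  USB stick 2: 26 + 10 = 36
  USB stick 3: 26 + 10 = 36
  USB stick 4: 22 + 11 = 33
  USB stick 5: 11 + 10 + 9 + 6 = 36
  USB stick 6: 4 + 4 = 8
This matches the lower bound, so 6 is optimal.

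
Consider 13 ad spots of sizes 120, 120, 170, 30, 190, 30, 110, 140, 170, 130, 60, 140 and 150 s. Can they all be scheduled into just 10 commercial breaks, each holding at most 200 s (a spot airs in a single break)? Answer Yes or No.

A valid assignment using 10 commercial breaks:
  break 1: 190 = 190
  break 2: 170 + 30 = 200
  break 3: 170 + 30 = 200
  break 4: 150 = 150
  break 5: 140 + 60 = 200
  break 6: 140 = 140
  break 7: 130 = 130
  break 8: 120 = 120
  break 9: 120 = 120
  break 10: 110 = 110
Every load is within 200 s, so 10 commercial breaks suffice.

Yes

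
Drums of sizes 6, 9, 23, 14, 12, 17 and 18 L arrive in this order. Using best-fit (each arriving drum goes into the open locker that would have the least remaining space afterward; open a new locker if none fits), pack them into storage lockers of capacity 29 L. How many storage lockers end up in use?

4

  6 → locker 1 (new)  [load 6/29]
  9 → locker 1  [load 15/29]
  23 → locker 2 (new)  [load 23/29]
  14 → locker 1  [load 29/29]
  12 → locker 3 (new)  [load 12/29]
  17 → locker 3  [load 29/29]
  18 → locker 4 (new)  [load 18/29]
4 storage lockers opened.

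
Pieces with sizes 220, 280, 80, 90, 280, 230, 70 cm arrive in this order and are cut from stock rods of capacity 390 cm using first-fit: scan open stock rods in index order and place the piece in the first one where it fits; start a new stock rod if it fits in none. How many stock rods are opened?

  220 → stock rod 1 (new)  [load 220/390]
  280 → stock rod 2 (new)  [load 280/390]
  80 → stock rod 1  [load 300/390]
  90 → stock rod 1  [load 390/390]
  280 → stock rod 3 (new)  [load 280/390]
  230 → stock rod 4 (new)  [load 230/390]
  70 → stock rod 2  [load 350/390]
4 stock rods opened.

4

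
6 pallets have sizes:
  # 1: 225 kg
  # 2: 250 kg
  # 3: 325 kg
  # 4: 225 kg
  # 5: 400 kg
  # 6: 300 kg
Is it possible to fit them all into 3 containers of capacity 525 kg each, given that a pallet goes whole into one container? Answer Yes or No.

Total = 1725 kg; ⌈1725/525⌉ = 4.
At least 4 containers are required, but only 3 are allowed.

No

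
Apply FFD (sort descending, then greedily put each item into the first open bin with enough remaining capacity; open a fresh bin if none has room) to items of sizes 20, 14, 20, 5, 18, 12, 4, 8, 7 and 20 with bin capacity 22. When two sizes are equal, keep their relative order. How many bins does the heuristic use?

Sorted descending: 20, 20, 20, 18, 14, 12, 8, 7, 5, 4.
  20 → bin 1 (new)  [load 20/22]
  20 → bin 2 (new)  [load 20/22]
  20 → bin 3 (new)  [load 20/22]
  18 → bin 4 (new)  [load 18/22]
  14 → bin 5 (new)  [load 14/22]
  12 → bin 6 (new)  [load 12/22]
  8 → bin 5  [load 22/22]
  7 → bin 6  [load 19/22]
  5 → bin 7 (new)  [load 5/22]
  4 → bin 4  [load 22/22]
7 bins opened.

7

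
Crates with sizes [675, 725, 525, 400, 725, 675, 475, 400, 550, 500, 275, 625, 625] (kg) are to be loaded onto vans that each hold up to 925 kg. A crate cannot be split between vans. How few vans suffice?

Total = 725 + 725 + 675 + 675 + 625 + 625 + 550 + 525 + 500 + 475 + 400 + 400 + 275 = 7175 kg.
Lower bound: ⌈7175/925⌉ = 8 vans.
Also, 10 crates each exceed 925/2 kg, and no two of those can share a van, so at least 10 vans are needed.
A packing using 10 vans:
  van 1: 725 = 725
  van 2: 725 = 725
  van 3: 675 = 675
  van 4: 675 = 675
  van 5: 625 + 275 = 900
  van 6: 625 = 625
  van 7: 550 = 550
  van 8: 525 + 400 = 925
  van 9: 500 + 400 = 900
  van 10: 475 = 475
This matches the lower bound, so 10 is optimal.

10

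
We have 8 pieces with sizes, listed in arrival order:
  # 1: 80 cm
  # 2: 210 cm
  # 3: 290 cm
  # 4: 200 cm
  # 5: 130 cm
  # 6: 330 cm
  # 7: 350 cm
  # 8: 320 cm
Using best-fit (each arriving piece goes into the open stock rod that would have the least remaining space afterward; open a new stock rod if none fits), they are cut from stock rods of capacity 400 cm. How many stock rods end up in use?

  80 → stock rod 1 (new)  [load 80/400]
  210 → stock rod 1  [load 290/400]
  290 → stock rod 2 (new)  [load 290/400]
  200 → stock rod 3 (new)  [load 200/400]
  130 → stock rod 3  [load 330/400]
  330 → stock rod 4 (new)  [load 330/400]
  350 → stock rod 5 (new)  [load 350/400]
  320 → stock rod 6 (new)  [load 320/400]
6 stock rods opened.

6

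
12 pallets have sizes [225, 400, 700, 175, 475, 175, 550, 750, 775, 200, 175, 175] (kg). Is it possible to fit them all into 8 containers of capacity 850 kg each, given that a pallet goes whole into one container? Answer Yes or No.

Yes

A valid assignment using 7 containers:
  container 1: 775 = 775
  container 2: 750 = 750
  container 3: 700 = 700
  container 4: 550 + 225 = 775
  container 5: 475 + 200 + 175 = 850
  container 6: 400 + 175 + 175 = 750
  container 7: 175 = 175
That uses only 7 ≤ 8, so 8 containers are enough.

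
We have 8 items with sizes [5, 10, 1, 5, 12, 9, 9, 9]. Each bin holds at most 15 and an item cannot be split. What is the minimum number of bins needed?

5

Total = 12 + 10 + 9 + 9 + 9 + 5 + 5 + 1 = 60.
Lower bound: ⌈60/15⌉ = 4 bins.
Also, 5 items each exceed 15/2, and no two of those can share a bin, so at least 5 bins are needed.
A packing using 5 bins:
  bin 1: 12 + 1 = 13
  bin 2: 10 + 5 = 15
  bin 3: 9 + 5 = 14
  bin 4: 9 = 9
  bin 5: 9 = 9
This matches the lower bound, so 5 is optimal.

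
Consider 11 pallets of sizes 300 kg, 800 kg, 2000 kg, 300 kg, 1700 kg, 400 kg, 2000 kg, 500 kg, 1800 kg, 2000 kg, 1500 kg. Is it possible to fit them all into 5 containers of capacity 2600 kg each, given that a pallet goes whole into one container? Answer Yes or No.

Total = 13300 kg; ⌈13300/2600⌉ = 6.
At least 6 containers are required, but only 5 are allowed.

No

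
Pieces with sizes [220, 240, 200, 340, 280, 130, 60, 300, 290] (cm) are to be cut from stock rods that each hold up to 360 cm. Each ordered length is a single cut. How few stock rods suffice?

Total = 340 + 300 + 290 + 280 + 240 + 220 + 200 + 130 + 60 = 2060 cm.
Lower bound: ⌈2060/360⌉ = 6 stock rods.
Also, 7 pieces each exceed 180 cm, and no two of those can share a stock rod, so at least 7 stock rods are needed.
A packing using 7 stock rods:
  stock rod 1: 340 = 340
  stock rod 2: 300 + 60 = 360
  stock rod 3: 290 = 290
  stock rod 4: 280 = 280
  stock rod 5: 240 = 240
  stock rod 6: 220 + 130 = 350
  stock rod 7: 200 = 200
This matches the lower bound, so 7 is optimal.

7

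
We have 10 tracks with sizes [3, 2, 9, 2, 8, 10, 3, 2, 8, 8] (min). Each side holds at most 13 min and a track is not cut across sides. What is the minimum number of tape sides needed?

Total = 10 + 9 + 8 + 8 + 8 + 3 + 3 + 2 + 2 + 2 = 55 min.
Lower bound: ⌈55/13⌉ = 5 tape sides.
A packing using 5 tape sides:
  side 1: 10 + 3 = 13
  side 2: 9 + 3 = 12
  side 3: 8 + 2 + 2 = 12
  side 4: 8 + 2 = 10
  side 5: 8 = 8
This matches the lower bound, so 5 is optimal.

5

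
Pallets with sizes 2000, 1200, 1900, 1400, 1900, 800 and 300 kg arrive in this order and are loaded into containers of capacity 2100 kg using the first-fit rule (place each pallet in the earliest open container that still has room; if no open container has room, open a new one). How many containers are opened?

  2000 → container 1 (new)  [load 2000/2100]
  1200 → container 2 (new)  [load 1200/2100]
  1900 → container 3 (new)  [load 1900/2100]
  1400 → container 4 (new)  [load 1400/2100]
  1900 → container 5 (new)  [load 1900/2100]
  800 → container 2  [load 2000/2100]
  300 → container 4  [load 1700/2100]
5 containers opened.

5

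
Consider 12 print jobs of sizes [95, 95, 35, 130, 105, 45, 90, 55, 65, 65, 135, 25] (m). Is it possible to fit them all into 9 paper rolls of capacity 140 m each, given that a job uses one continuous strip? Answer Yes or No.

Yes

A valid assignment using 8 paper rolls:
  roll 1: 135 = 135
  roll 2: 130 = 130
  roll 3: 105 + 35 = 140
  roll 4: 95 + 45 = 140
  roll 5: 95 + 25 = 120
  roll 6: 90 = 90
  roll 7: 65 + 65 = 130
  roll 8: 55 = 55
That uses only 8 ≤ 9, so 9 paper rolls are enough.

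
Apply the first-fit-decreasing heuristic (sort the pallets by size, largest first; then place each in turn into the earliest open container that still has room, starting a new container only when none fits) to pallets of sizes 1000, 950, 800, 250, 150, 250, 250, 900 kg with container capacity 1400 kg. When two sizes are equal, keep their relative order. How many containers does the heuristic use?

Sorted descending: 1000, 950, 900, 800, 250, 250, 250, 150.
  1000 → container 1 (new)  [load 1000/1400]
  950 → container 2 (new)  [load 950/1400]
  900 → container 3 (new)  [load 900/1400]
  800 → container 4 (new)  [load 800/1400]
  250 → container 1  [load 1250/1400]
  250 → container 2  [load 1200/1400]
  250 → container 3  [load 1150/1400]
  150 → container 1  [load 1400/1400]
4 containers opened.

4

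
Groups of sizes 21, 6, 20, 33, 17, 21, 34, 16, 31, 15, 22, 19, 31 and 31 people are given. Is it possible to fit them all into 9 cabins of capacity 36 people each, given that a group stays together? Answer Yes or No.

Total = 317 people; ⌈317/36⌉ = 9.
10 groups each exceed half the capacity and cannot share a cabin, forcing at least 10 cabins.
At least 10 cabins are required, but only 9 are allowed.

No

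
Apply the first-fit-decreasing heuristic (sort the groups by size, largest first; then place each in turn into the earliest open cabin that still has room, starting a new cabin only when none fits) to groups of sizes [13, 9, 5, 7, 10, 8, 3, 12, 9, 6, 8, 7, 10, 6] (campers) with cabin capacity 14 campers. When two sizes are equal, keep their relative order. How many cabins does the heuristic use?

9

Sorted descending: 13, 12, 10, 10, 9, 9, 8, 8, 7, 7, 6, 6, 5, 3.
  13 → cabin 1 (new)  [load 13/14]
  12 → cabin 2 (new)  [load 12/14]
  10 → cabin 3 (new)  [load 10/14]
  10 → cabin 4 (new)  [load 10/14]
  9 → cabin 5 (new)  [load 9/14]
  9 → cabin 6 (new)  [load 9/14]
  8 → cabin 7 (new)  [load 8/14]
  8 → cabin 8 (new)  [load 8/14]
  7 → cabin 9 (new)  [load 7/14]
  7 → cabin 9  [load 14/14]
  6 → cabin 7  [load 14/14]
  6 → cabin 8  [load 14/14]
  5 → cabin 5  [load 14/14]
  3 → cabin 3  [load 13/14]
9 cabins opened.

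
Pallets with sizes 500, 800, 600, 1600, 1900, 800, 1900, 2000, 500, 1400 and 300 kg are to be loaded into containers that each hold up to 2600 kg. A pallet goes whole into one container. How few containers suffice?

5

Total = 2000 + 1900 + 1900 + 1600 + 1400 + 800 + 800 + 600 + 500 + 500 + 300 = 12300 kg.
Lower bound: ⌈12300/2600⌉ = 5 containers.
A packing using 5 containers:
  container 1: 2000 + 600 = 2600
  container 2: 1900 + 500 = 2400
  container 3: 1900 + 500 = 2400
  container 4: 1600 + 800 = 2400
  container 5: 1400 + 800 + 300 = 2500
This matches the lower bound, so 5 is optimal.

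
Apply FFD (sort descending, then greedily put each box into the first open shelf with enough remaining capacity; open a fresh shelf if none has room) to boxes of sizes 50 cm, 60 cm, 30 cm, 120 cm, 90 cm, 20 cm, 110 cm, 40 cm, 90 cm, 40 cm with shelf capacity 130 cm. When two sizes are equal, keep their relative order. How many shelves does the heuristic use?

Sorted descending: 120, 110, 90, 90, 60, 50, 40, 40, 30, 20.
  120 → shelf 1 (new)  [load 120/130]
  110 → shelf 2 (new)  [load 110/130]
  90 → shelf 3 (new)  [load 90/130]
  90 → shelf 4 (new)  [load 90/130]
  60 → shelf 5 (new)  [load 60/130]
  50 → shelf 5  [load 110/130]
  40 → shelf 3  [load 130/130]
  40 → shelf 4  [load 130/130]
  30 → shelf 6 (new)  [load 30/130]
  20 → shelf 2  [load 130/130]
6 shelves opened.

6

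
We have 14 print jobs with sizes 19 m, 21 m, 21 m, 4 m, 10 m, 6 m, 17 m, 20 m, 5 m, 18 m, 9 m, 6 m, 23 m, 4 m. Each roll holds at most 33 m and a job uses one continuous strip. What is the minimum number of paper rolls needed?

Total = 23 + 21 + 21 + 20 + 19 + 18 + 17 + 10 + 9 + 6 + 6 + 5 + 4 + 4 = 183 m.
Lower bound: ⌈183/33⌉ = 6 paper rolls.
Also, 7 print jobs each exceed 33/2 m, and no two of those can share a roll, so at least 7 paper rolls are needed.
A packing using 7 paper rolls:
  roll 1: 23 + 10 = 33
  roll 2: 21 + 9 = 30
  roll 3: 21 + 6 + 6 = 33
  roll 4: 20 + 5 + 4 + 4 = 33
  roll 5: 19 = 19
  roll 6: 18 = 18
  roll 7: 17 = 17
This matches the lower bound, so 7 is optimal.

7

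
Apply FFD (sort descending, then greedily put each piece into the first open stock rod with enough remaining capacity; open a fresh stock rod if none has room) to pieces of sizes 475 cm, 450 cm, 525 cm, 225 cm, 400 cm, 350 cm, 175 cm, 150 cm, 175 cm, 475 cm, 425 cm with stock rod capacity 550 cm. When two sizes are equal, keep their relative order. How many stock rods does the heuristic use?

8

Sorted descending: 525, 475, 475, 450, 425, 400, 350, 225, 175, 175, 150.
  525 → stock rod 1 (new)  [load 525/550]
  475 → stock rod 2 (new)  [load 475/550]
  475 → stock rod 3 (new)  [load 475/550]
  450 → stock rod 4 (new)  [load 450/550]
  425 → stock rod 5 (new)  [load 425/550]
  400 → stock rod 6 (new)  [load 400/550]
  350 → stock rod 7 (new)  [load 350/550]
  225 → stock rod 8 (new)  [load 225/550]
  175 → stock rod 7  [load 525/550]
  175 → stock rod 8  [load 400/550]
  150 → stock rod 6  [load 550/550]
8 stock rods opened.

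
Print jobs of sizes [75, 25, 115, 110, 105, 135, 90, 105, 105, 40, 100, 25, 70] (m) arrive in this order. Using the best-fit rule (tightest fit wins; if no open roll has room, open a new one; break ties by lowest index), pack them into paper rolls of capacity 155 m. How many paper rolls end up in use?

10

  75 → roll 1 (new)  [load 75/155]
  25 → roll 1  [load 100/155]
  115 → roll 2 (new)  [load 115/155]
  110 → roll 3 (new)  [load 110/155]
  105 → roll 4 (new)  [load 105/155]
  135 → roll 5 (new)  [load 135/155]
  90 → roll 6 (new)  [load 90/155]
  105 → roll 7 (new)  [load 105/155]
  105 → roll 8 (new)  [load 105/155]
  40 → roll 2  [load 155/155]
  100 → roll 9 (new)  [load 100/155]
  25 → roll 3  [load 135/155]
  70 → roll 10 (new)  [load 70/155]
10 paper rolls opened.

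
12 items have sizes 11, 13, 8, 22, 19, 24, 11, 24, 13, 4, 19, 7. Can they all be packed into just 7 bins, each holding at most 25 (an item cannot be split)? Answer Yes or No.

No

Total = 175; ⌈175/25⌉ = 7.
The bound of 7 does not rule out 7, but exhaustive search shows no assignment into 7 bins of capacity 25 exists — the minimum is 8.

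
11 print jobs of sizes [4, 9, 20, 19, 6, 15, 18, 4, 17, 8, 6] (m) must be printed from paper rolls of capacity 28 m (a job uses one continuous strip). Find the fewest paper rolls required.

5

Total = 20 + 19 + 18 + 17 + 15 + 9 + 8 + 6 + 6 + 4 + 4 = 126 m.
Lower bound: ⌈126/28⌉ = 5 paper rolls.
A packing using 5 paper rolls:
  roll 1: 20 + 8 = 28
  roll 2: 19 + 9 = 28
  roll 3: 18 + 6 + 4 = 28
  roll 4: 17 + 6 + 4 = 27
  roll 5: 15 = 15
This matches the lower bound, so 5 is optimal.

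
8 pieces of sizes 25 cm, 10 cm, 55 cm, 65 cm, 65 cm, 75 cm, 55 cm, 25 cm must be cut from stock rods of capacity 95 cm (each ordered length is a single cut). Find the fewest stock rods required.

Total = 75 + 65 + 65 + 55 + 55 + 25 + 25 + 10 = 375 cm.
Lower bound: ⌈375/95⌉ = 4 stock rods.
Also, 5 pieces each exceed 95/2 cm, and no two of those can share a stock rod, so at least 5 stock rods are needed.
A packing using 5 stock rods:
  stock rod 1: 75 + 10 = 85
  stock rod 2: 65 + 25 = 90
  stock rod 3: 65 + 25 = 90
  stock rod 4: 55 = 55
  stock rod 5: 55 = 55
This matches the lower bound, so 5 is optimal.

5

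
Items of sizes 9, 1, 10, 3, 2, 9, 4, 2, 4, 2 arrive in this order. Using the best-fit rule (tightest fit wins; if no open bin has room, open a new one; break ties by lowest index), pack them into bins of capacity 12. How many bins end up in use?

4

  9 → bin 1 (new)  [load 9/12]
  1 → bin 1  [load 10/12]
  10 → bin 2 (new)  [load 10/12]
  3 → bin 3 (new)  [load 3/12]
  2 → bin 1  [load 12/12]
  9 → bin 3  [load 12/12]
  4 → bin 4 (new)  [load 4/12]
  2 → bin 2  [load 12/12]
  4 → bin 4  [load 8/12]
  2 → bin 4  [load 10/12]
4 bins opened.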